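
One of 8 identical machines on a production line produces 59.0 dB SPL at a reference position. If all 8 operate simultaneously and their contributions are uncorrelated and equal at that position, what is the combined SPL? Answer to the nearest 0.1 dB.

8 equal incoherent sources raise the level by 10·log₁₀(8) = 9.03 dB.
L_total = 59.0 + 9.03 = 68.0 dB SPL.

68.0 dB SPL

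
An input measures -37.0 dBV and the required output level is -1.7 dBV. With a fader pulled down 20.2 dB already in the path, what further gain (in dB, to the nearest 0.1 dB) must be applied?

The required make-up gain is the shortfall in the dB sum.
G = -1.7 − (-37.0) + 20.2 = 55.5 dB.

55.5 dB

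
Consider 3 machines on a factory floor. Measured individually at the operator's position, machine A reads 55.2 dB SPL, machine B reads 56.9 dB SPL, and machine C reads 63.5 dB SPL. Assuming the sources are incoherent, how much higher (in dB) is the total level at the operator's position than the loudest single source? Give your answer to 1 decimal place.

Uncorrelated sources add in intensity (power), not in dB.
L_total = 10·log₁₀(10^(55.2/10) + 10^(56.9/10) + 10^(63.5/10)) = 64.86 dB SPL.
Excess over the loudest (63.5 dB): 64.86 − 63.5 = 1.4 dB.

1.4 dB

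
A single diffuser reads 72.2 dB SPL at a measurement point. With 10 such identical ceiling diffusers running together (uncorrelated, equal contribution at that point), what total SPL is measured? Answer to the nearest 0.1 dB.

10 equal incoherent sources raise the level by 10·log₁₀(10) = 10.00 dB.
L_total = 72.2 + 10.00 = 82.2 dB SPL.

82.2 dB SPL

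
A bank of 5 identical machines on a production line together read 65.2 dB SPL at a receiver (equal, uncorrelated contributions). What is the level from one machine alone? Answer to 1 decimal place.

5 equal incoherent sources add 10·log₁₀(5) = 6.99 dB over one source.
L_one = 65.2 − 6.99 = 58.2 dB SPL.

58.2 dB SPL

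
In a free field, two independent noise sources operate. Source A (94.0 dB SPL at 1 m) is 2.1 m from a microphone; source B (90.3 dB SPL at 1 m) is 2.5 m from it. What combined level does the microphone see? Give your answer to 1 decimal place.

At the listener: L_A = 94.0 − 20·log₁₀(2.1) = 87.56 dB; L_B = 90.3 − 20·log₁₀(2.5) = 82.34 dB.
Combined: 10·log₁₀(10^(87.56/10)+10^(82.34/10)) = 88.7 dB SPL.

88.7 dB SPL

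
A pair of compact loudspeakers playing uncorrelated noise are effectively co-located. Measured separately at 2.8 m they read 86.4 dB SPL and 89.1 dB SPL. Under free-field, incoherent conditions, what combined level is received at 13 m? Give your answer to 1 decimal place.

77.6 dB SPL

Combined at 2.8 m: 10·log₁₀(10^(86.4/10)+10^(89.1/10)) = 90.97 dB SPL.
Then apply −20·log₁₀(13/2.8) = -13.34 dB → 77.6 dB SPL.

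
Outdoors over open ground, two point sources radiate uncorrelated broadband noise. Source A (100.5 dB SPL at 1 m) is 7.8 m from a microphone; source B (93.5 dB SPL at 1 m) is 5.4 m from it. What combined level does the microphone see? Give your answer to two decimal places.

At the listener: L_A = 100.5 − 20·log₁₀(7.8) = 82.658 dB; L_B = 93.5 − 20·log₁₀(5.4) = 78.852 dB.
Combined: 10·log₁₀(10^(82.658/10)+10^(78.852/10)) = 84.17 dB SPL.

84.17 dB SPL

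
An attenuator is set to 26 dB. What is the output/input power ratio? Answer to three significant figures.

Power ratio = 10^(dB/10).
10^(-26/10) = 10^(-2.600) = 0.00251.

0.00251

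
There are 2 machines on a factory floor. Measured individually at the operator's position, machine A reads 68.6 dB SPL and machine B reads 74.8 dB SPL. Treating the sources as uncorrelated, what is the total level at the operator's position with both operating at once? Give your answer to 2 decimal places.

75.73 dB SPL

Add the sources as powers (linear), then convert back to dB:
L_total = 10·log₁₀(10^(68.6/10) + 10^(74.8/10)) = 10·log₁₀(37440000) = 75.73 dB SPL.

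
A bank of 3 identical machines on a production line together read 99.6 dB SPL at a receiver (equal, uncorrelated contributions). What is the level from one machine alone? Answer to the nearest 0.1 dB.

3 equal incoherent sources add 10·log₁₀(3) = 4.77 dB over one source.
L_one = 99.6 − 4.77 = 94.8 dB SPL.

94.8 dB SPL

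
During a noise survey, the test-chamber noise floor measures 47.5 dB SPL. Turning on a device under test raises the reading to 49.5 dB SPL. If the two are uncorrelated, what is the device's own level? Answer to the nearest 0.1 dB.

Background correction is a power subtraction:
L_src = 10·log₁₀(10^(49.5/10) − 10^(47.5/10)) = 10·log₁₀(32890) = 45.2 dB SPL.

45.2 dB SPL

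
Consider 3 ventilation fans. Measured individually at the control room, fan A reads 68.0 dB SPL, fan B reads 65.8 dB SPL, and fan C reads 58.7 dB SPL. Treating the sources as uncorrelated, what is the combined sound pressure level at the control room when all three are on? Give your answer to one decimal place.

Add the sources as powers (linear), then convert back to dB:
L_total = 10·log₁₀(10^(68.0/10) + 10^(65.8/10) + 10^(58.7/10)) = 10·log₁₀(10850000) = 70.4 dB SPL.

70.4 dB SPL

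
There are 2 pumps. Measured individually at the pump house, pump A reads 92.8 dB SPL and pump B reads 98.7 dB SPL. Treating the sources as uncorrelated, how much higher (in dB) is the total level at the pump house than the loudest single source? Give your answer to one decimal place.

1.0 dB

Incoherent sources sum as intensities:
L_total = 10·log₁₀(10^(92.8/10) + 10^(98.7/10)) = 99.69 dB SPL.
Excess over the loudest (98.7 dB): 99.69 − 98.7 = 1.0 dB.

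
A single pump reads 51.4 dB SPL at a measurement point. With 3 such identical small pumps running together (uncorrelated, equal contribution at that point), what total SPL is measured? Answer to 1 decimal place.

56.2 dB SPL

3 equal incoherent sources raise the level by 10·log₁₀(3) = 4.77 dB.
L_total = 51.4 + 4.77 = 56.2 dB SPL.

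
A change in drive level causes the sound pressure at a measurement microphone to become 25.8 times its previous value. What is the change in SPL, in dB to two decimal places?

SPL change from a pressure ratio uses the 20·log₁₀ form:
20·log₁₀(25.8) = 28.23 dB.

28.23 dB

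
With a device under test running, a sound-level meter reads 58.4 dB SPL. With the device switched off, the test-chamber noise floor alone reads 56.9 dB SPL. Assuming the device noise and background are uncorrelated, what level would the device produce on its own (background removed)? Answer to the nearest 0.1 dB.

Background correction is a power subtraction:
L_src = 10·log₁₀(10^(58.4/10) − 10^(56.9/10)) = 10·log₁₀(202100) = 53.1 dB SPL.

53.1 dB SPL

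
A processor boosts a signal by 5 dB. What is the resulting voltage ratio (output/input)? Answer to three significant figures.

1.78

Voltage ratio = 10^(dB/20).
10^(5/20) = 10^(0.2500) = 1.78.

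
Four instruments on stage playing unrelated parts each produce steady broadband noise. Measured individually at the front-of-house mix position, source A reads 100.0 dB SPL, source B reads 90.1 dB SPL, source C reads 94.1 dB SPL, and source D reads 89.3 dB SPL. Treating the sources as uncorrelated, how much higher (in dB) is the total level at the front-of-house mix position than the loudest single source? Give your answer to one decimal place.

Add the sources as powers (linear), then convert back to dB:
L_total = 10·log₁₀(10^(100.0/10) + 10^(90.1/10) + 10^(94.1/10) + 10^(89.3/10)) = 101.60 dB SPL.
Excess over the loudest (100.0 dB): 101.60 − 100.0 = 1.6 dB.

1.6 dB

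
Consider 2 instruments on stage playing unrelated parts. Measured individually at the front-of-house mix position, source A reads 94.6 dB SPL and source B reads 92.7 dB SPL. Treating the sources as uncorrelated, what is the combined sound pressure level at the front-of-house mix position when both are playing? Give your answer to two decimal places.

96.76 dB SPL

Add the sources as powers (linear), then convert back to dB:
L_total = 10·log₁₀(10^(94.6/10) + 10^(92.7/10)) = 10·log₁₀(4746000000) = 96.76 dB SPL.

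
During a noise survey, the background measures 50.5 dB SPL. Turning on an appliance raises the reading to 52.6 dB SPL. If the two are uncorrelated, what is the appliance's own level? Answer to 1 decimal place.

Remove the background by subtracting linear intensities:
L_src = 10·log₁₀(10^(52.6/10) − 10^(50.5/10)) = 10·log₁₀(69770) = 48.4 dB SPL.

48.4 dB SPL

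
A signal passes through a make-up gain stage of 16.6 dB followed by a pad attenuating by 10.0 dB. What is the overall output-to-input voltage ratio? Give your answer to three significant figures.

2.14

Net gain = 16.6 + (−10.0) = 6.6 dB.
Voltage ratio = 10^(6.6/20) = 2.14.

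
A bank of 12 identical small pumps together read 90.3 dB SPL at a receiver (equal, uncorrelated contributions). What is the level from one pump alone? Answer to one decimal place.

79.5 dB SPL

12 equal incoherent sources add 10·log₁₀(12) = 10.79 dB over one source.
L_one = 90.3 − 10.79 = 79.5 dB SPL.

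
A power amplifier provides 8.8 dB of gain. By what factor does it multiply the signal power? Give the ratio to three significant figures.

Power ratio = 10^(dB/10).
10^(8.8/10) = 10^(0.8800) = 7.59.

7.59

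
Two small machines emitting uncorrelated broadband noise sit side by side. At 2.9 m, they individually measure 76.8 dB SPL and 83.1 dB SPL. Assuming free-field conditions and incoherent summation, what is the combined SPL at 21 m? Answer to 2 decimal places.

66.82 dB SPL

Combined at 2.9 m: 10·log₁₀(10^(76.8/10)+10^(83.1/10)) = 84.015 dB SPL.
Then apply −20·log₁₀(21/2.9) = -17.196 dB → 66.82 dB SPL.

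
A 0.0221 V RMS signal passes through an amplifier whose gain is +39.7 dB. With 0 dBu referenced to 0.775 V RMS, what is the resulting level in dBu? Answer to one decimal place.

+8.8 dBu

Input level: 20·log₁₀(0.0221/0.775) = -30.90 dBu.
Output: -30.90 + 39.7 = +8.8 dBu.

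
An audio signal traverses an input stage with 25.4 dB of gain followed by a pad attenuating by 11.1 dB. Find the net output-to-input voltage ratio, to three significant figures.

5.19

Net gain = 25.4 + (−11.1) = 14.3 dB.
Voltage ratio = 10^(14.3/20) = 5.19.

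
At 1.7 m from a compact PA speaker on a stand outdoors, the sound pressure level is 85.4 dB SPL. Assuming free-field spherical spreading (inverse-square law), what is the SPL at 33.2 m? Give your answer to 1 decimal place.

59.6 dB SPL

Inverse-square spreading gives ΔL = −20·log₁₀(d₂/d₁).
ΔL = −20·log₁₀(33.2/1.7) = -25.81 dB, so L₂ = 85.4 + (-25.81) = 59.6 dB SPL.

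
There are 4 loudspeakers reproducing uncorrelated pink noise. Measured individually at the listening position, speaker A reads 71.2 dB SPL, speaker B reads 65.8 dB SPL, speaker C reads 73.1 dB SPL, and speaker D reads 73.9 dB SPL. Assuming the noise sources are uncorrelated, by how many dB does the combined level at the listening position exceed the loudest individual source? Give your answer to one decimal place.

4.0 dB

Uncorrelated sources add in intensity (power), not in dB.
L_total = 10·log₁₀(10^(71.2/10) + 10^(65.8/10) + 10^(73.1/10) + 10^(73.9/10)) = 77.92 dB SPL.
Excess over the loudest (73.9 dB): 77.92 − 73.9 = 4.0 dB.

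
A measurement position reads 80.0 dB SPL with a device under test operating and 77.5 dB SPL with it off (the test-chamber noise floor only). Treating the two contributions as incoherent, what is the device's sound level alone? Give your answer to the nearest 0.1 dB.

76.4 dB SPL

Subtract intensities: L_src = 10·log₁₀(10^(L_total/10) − 10^(L_bg/10)).
L_src = 10·log₁₀(10^(80.0/10) − 10^(77.5/10)) = 10·log₁₀(43770000) = 76.4 dB SPL.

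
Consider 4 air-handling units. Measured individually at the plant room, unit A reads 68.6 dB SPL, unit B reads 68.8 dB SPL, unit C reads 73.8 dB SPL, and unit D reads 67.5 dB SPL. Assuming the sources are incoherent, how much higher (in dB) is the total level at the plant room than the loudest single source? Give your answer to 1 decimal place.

Add the sources as powers (linear), then convert back to dB:
L_total = 10·log₁₀(10^(68.6/10) + 10^(68.8/10) + 10^(73.8/10) + 10^(67.5/10)) = 76.48 dB SPL.
Excess over the loudest (73.8 dB): 76.48 − 73.8 = 2.7 dB.

2.7 dB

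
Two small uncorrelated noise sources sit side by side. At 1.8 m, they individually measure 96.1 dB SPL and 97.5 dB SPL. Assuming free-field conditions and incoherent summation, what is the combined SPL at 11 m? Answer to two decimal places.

Combined at 1.8 m: 10·log₁₀(10^(96.1/10)+10^(97.5/10)) = 99.866 dB SPL.
Then apply −20·log₁₀(11/1.8) = -15.722 dB → 84.14 dB SPL.

84.14 dB SPL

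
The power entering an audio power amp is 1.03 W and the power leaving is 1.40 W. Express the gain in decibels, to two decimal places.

Power ratio → dB uses the 10·log₁₀ form:
10·log₁₀(1.40/1.03) = 10·log₁₀(1.359) = 1.33 dB.

1.33 dB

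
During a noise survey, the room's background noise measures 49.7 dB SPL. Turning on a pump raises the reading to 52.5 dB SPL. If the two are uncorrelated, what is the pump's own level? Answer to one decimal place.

49.3 dB SPL

Background correction is a power subtraction:
L_src = 10·log₁₀(10^(52.5/10) − 10^(49.7/10)) = 10·log₁₀(84500) = 49.3 dB SPL.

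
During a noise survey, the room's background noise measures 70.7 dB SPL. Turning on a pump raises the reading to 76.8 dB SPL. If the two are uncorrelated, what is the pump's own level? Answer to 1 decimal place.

75.6 dB SPL

Background correction is a power subtraction:
L_src = 10·log₁₀(10^(76.8/10) − 10^(70.7/10)) = 10·log₁₀(36110000) = 75.6 dB SPL.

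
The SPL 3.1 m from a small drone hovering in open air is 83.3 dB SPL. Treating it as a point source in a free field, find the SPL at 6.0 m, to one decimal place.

Inverse-square spreading gives ΔL = −20·log₁₀(d₂/d₁).
ΔL = −20·log₁₀(6.0/3.1) = -5.74 dB, so L₂ = 83.3 + (-5.74) = 77.6 dB SPL.

77.6 dB SPL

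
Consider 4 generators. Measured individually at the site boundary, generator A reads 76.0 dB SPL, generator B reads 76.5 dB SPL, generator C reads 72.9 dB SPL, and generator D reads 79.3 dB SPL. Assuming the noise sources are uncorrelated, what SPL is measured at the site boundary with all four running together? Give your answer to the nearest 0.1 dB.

Uncorrelated sources add in intensity (power), not in dB.
L_total = 10·log₁₀(10^(76.0/10) + 10^(76.5/10) + 10^(72.9/10) + 10^(79.3/10)) = 10·log₁₀(189100000) = 82.8 dB SPL.

82.8 dB SPL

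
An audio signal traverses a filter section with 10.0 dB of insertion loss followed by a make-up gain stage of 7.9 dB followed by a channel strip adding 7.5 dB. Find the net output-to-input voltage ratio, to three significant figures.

1.86

Net gain = (−10.0) + 7.9 + 7.5 = 5.4 dB.
Voltage ratio = 10^(5.4/20) = 1.86.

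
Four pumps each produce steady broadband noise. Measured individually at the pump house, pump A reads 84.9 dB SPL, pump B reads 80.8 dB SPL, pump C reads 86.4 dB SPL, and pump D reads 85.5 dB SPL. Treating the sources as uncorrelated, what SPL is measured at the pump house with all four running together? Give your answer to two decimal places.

90.87 dB SPL

Uncorrelated sources add in intensity (power), not in dB.
L_total = 10·log₁₀(10^(84.9/10) + 10^(80.8/10) + 10^(86.4/10) + 10^(85.5/10)) = 10·log₁₀(1221000000) = 90.87 dB SPL.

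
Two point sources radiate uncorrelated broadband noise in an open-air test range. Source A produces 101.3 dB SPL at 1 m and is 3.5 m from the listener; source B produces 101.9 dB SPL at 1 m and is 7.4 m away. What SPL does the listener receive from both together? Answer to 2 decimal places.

91.41 dB SPL

At the listener: L_A = 101.3 − 20·log₁₀(3.5) = 90.419 dB; L_B = 101.9 − 20·log₁₀(7.4) = 84.515 dB.
Combined: 10·log₁₀(10^(90.419/10)+10^(84.515/10)) = 91.41 dB SPL.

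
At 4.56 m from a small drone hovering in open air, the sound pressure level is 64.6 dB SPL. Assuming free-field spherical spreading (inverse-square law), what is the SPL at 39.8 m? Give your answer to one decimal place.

Inverse-square spreading gives ΔL = −20·log₁₀(d₂/d₁).
ΔL = −20·log₁₀(39.8/4.56) = -18.82 dB, so L₂ = 64.6 + (-18.82) = 45.8 dB SPL.

45.8 dB SPL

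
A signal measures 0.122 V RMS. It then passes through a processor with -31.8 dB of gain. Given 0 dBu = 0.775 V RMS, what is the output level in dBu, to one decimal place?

-47.9 dBu

Input level: 20·log₁₀(0.122/0.775) = -16.06 dBu.
Output: -16.06 − 31.8 = -47.9 dBu.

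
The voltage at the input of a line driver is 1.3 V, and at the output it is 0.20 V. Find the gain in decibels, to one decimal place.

Voltage ratio → dB uses the 20·log₁₀ form:
20·log₁₀(0.20/1.3) = 20·log₁₀(0.1538) = -16.3 dB.

-16.3 dB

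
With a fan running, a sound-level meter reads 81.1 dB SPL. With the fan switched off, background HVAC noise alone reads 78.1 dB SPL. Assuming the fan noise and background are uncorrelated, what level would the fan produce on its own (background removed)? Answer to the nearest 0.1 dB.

Subtract intensities: L_src = 10·log₁₀(10^(L_total/10) − 10^(L_bg/10)).
L_src = 10·log₁₀(10^(81.1/10) − 10^(78.1/10)) = 10·log₁₀(64260000) = 78.1 dB SPL.

78.1 dB SPL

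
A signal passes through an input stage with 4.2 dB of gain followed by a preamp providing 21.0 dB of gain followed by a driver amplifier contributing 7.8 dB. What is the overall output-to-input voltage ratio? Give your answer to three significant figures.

Net gain = 4.2 + 21.0 + 7.8 = 33.0 dB.
Voltage ratio = 10^(33.0/20) = 44.7.

44.7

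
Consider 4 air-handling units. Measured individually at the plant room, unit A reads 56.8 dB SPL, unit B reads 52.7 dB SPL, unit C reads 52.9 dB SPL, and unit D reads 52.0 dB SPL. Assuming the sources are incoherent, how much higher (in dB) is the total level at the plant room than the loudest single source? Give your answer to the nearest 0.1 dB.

3.3 dB

Add the sources as powers (linear), then convert back to dB:
L_total = 10·log₁₀(10^(56.8/10) + 10^(52.7/10) + 10^(52.9/10) + 10^(52.0/10)) = 60.08 dB SPL.
Excess over the loudest (56.8 dB): 60.08 − 56.8 = 3.3 dB.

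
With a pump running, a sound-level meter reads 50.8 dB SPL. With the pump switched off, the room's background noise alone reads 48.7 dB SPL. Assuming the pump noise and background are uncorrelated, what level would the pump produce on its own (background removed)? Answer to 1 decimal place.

46.6 dB SPL

Remove the background by subtracting linear intensities:
L_src = 10·log₁₀(10^(50.8/10) − 10^(48.7/10)) = 10·log₁₀(46100) = 46.6 dB SPL.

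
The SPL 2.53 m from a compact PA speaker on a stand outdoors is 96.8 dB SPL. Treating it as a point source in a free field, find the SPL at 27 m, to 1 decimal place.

Inverse-square spreading gives ΔL = −20·log₁₀(d₂/d₁).
ΔL = −20·log₁₀(27/2.53) = -20.56 dB, so L₂ = 96.8 + (-20.56) = 76.2 dB SPL.

76.2 dB SPL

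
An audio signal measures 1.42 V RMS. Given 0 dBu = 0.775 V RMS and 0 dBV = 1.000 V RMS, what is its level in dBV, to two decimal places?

+3.05 dBV

dBV = 20·log₁₀(V / 1.000 V).
20·log₁₀(1.42/1.000) = +3.05 dBV.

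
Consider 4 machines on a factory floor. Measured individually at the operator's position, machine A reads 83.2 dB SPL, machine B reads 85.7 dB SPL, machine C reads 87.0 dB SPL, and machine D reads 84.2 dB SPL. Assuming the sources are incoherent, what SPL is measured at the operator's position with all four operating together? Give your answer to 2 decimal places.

Uncorrelated sources add in intensity (power), not in dB.
L_total = 10·log₁₀(10^(83.2/10) + 10^(85.7/10) + 10^(87.0/10) + 10^(84.2/10)) = 10·log₁₀(1345000000) = 91.29 dB SPL.

91.29 dB SPL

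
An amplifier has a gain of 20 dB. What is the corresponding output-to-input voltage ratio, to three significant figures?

Voltage ratio = 10^(dB/20).
10^(20/20) = 10^(1.000) = 10.0.

10.0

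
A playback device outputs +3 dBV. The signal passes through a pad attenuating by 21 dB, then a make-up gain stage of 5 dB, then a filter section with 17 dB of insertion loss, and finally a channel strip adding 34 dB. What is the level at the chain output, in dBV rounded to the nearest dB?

Gain stages sum in dB:
+3 − 21 + 5 − 17 + 34 = +4 dBV.

+4 dBV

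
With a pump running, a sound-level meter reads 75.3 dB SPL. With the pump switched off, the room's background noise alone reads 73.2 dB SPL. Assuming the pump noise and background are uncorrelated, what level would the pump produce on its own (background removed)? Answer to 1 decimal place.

71.1 dB SPL

Remove the background by subtracting linear intensities:
L_src = 10·log₁₀(10^(75.3/10) − 10^(73.2/10)) = 10·log₁₀(12990000) = 71.1 dB SPL.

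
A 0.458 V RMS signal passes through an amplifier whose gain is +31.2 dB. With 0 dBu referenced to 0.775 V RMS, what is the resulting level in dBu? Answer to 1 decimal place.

+26.6 dBu

Input level: 20·log₁₀(0.458/0.775) = -4.57 dBu.
Output: -4.57 + 31.2 = +26.6 dBu.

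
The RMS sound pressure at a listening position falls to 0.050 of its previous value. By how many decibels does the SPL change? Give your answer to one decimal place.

-26.0 dB

Sound pressure is an amplitude quantity: ΔL = 20·log₁₀(p₂/p₁).
20·log₁₀(0.050) = -26.0 dB.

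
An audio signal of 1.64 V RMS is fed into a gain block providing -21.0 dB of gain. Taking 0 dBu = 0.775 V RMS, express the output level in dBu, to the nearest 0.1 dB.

Input level: 20·log₁₀(1.64/0.775) = 6.51 dBu.
Output: 6.51 − 21.0 = -14.5 dBu.

-14.5 dBu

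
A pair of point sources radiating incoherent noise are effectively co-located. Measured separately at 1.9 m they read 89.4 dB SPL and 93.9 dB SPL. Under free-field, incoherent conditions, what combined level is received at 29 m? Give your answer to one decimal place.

Combined at 1.9 m: 10·log₁₀(10^(89.4/10)+10^(93.9/10)) = 95.22 dB SPL.
Then apply −20·log₁₀(29/1.9) = -23.67 dB → 71.5 dB SPL.

71.5 dB SPL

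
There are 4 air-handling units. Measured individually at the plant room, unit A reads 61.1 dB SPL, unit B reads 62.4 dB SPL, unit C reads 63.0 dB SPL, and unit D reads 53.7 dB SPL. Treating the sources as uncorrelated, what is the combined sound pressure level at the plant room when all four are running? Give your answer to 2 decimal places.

Uncorrelated sources add in intensity (power), not in dB.
L_total = 10·log₁₀(10^(61.1/10) + 10^(62.4/10) + 10^(63.0/10) + 10^(53.7/10)) = 10·log₁₀(5256000) = 67.21 dB SPL.

67.21 dB SPL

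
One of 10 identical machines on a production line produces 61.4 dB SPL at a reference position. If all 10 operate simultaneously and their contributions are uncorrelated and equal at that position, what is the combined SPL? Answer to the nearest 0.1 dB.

10 equal incoherent sources raise the level by 10·log₁₀(10) = 10.00 dB.
L_total = 61.4 + 10.00 = 71.4 dB SPL.

71.4 dB SPL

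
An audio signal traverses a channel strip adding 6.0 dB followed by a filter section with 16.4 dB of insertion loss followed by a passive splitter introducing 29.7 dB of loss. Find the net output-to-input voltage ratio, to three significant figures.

Net gain = 6.0 + (−16.4) + (−29.7) = -40.1 dB.
Voltage ratio = 10^(-40.1/20) = 0.00989.

0.00989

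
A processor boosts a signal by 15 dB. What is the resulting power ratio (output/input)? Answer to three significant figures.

31.6

Power ratio = 10^(dB/10).
10^(15/10) = 10^(1.500) = 31.6.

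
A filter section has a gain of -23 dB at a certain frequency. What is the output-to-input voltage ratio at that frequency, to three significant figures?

0.0708

Voltage ratio = 10^(dB/20).
10^(-23/20) = 10^(-1.150) = 0.0708.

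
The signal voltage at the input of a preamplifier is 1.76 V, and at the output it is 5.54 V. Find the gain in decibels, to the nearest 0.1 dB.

For a voltage ratio, dB = 20·log₁₀(V₂/V₁).
20·log₁₀(5.54/1.76) = 20·log₁₀(3.148) = 10.0 dB.

10.0 dB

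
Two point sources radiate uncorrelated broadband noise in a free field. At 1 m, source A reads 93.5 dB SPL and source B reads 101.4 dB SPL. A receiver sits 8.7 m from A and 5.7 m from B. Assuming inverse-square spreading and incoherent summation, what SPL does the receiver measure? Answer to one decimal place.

At the listener: L_A = 93.5 − 20·log₁₀(8.7) = 74.71 dB; L_B = 101.4 − 20·log₁₀(5.7) = 86.28 dB.
Combined: 10·log₁₀(10^(74.71/10)+10^(86.28/10)) = 86.6 dB SPL.

86.6 dB SPL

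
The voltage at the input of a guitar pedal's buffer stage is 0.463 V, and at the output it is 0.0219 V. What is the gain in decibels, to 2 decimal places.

For a voltage ratio, dB = 20·log₁₀(V₂/V₁).
20·log₁₀(0.0219/0.463) = 20·log₁₀(0.04730) = -26.50 dB.

-26.50 dB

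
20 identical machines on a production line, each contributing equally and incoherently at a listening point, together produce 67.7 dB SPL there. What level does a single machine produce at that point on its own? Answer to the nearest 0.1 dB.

20 equal incoherent sources add 10·log₁₀(20) = 13.01 dB over one source.
L_one = 67.7 − 13.01 = 54.7 dB SPL.

54.7 dB SPL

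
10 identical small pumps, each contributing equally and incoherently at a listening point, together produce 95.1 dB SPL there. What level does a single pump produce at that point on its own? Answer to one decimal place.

10 equal incoherent sources add 10·log₁₀(10) = 10.00 dB over one source.
L_one = 95.1 − 10.00 = 85.1 dB SPL.

85.1 dB SPL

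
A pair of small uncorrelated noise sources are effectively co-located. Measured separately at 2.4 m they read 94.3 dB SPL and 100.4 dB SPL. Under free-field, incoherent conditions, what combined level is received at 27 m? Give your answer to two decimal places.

80.33 dB SPL

Combined at 2.4 m: 10·log₁₀(10^(94.3/10)+10^(100.4/10)) = 101.353 dB SPL.
Then apply −20·log₁₀(27/2.4) = -21.023 dB → 80.33 dB SPL.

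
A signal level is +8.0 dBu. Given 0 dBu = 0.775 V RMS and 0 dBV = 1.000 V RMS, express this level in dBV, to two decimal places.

The offset between the scales is 20·log₁₀(0.775/1.000) = −2.214 dB.
So dBV = +8.0 − 2.214 = +5.79 dBV.

+5.79 dBV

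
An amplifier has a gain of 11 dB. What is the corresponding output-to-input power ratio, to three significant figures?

12.6

Power ratio = 10^(dB/10).
10^(11/10) = 10^(1.100) = 12.6.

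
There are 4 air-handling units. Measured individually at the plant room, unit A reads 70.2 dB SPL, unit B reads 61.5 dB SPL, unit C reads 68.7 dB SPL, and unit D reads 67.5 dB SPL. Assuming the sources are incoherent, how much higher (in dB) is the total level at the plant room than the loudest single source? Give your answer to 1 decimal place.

3.8 dB

Incoherent sources sum as intensities:
L_total = 10·log₁₀(10^(70.2/10) + 10^(61.5/10) + 10^(68.7/10) + 10^(67.5/10)) = 73.97 dB SPL.
Excess over the loudest (70.2 dB): 73.97 − 70.2 = 3.8 dB.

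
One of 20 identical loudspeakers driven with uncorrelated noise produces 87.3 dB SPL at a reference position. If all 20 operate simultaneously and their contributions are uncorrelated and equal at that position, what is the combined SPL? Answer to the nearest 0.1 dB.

100.3 dB SPL

20 equal incoherent sources raise the level by 10·log₁₀(20) = 13.01 dB.
L_total = 87.3 + 13.01 = 100.3 dB SPL.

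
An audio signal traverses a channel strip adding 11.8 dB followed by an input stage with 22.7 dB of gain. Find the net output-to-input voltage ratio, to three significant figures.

53.1

Net gain = 11.8 + 22.7 = 34.5 dB.
Voltage ratio = 10^(34.5/20) = 53.1.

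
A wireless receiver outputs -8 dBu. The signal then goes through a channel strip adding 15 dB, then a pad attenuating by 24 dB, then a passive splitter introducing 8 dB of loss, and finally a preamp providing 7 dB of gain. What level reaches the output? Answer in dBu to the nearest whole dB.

In dB, series stages simply add:
-8 + 15 − 24 − 8 + 7 = -18 dBu.

-18 dBu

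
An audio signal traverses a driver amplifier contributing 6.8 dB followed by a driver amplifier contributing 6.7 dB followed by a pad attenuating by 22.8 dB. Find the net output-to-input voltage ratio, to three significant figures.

0.343

Net gain = 6.8 + 6.7 + (−22.8) = -9.3 dB.
Voltage ratio = 10^(-9.3/20) = 0.343.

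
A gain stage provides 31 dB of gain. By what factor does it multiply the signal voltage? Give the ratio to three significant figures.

35.5

Voltage ratio = 10^(dB/20).
10^(31/20) = 10^(1.550) = 35.5.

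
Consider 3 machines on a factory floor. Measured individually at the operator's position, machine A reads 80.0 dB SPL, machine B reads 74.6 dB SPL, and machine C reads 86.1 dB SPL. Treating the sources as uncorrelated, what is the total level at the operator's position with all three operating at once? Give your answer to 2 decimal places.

87.29 dB SPL

Incoherent sources sum as intensities:
L_total = 10·log₁₀(10^(80.0/10) + 10^(74.6/10) + 10^(86.1/10)) = 10·log₁₀(536200000) = 87.29 dB SPL.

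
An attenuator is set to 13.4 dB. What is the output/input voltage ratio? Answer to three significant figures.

Voltage ratio = 10^(dB/20).
10^(-13.4/20) = 10^(-0.6700) = 0.214.

0.214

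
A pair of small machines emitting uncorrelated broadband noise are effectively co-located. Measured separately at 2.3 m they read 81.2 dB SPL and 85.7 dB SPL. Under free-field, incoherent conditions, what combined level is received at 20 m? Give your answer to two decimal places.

68.23 dB SPL

Combined at 2.3 m: 10·log₁₀(10^(81.2/10)+10^(85.7/10)) = 87.019 dB SPL.
Then apply −20·log₁₀(20/2.3) = -18.786 dB → 68.23 dB SPL.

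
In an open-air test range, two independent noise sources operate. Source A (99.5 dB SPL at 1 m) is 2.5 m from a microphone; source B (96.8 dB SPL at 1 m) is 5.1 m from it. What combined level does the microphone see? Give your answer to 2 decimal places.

92.07 dB SPL

At the listener: L_A = 99.5 − 20·log₁₀(2.5) = 91.541 dB; L_B = 96.8 − 20·log₁₀(5.1) = 82.649 dB.
Combined: 10·log₁₀(10^(91.541/10)+10^(82.649/10)) = 92.07 dB SPL.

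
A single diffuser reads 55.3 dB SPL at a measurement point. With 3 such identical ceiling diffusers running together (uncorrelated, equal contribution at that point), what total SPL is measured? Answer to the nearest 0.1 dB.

3 equal incoherent sources raise the level by 10·log₁₀(3) = 4.77 dB.
L_total = 55.3 + 4.77 = 60.1 dB SPL.

60.1 dB SPL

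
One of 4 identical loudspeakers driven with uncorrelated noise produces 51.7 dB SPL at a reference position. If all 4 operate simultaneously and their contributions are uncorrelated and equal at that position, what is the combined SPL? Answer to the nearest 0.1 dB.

4 equal incoherent sources raise the level by 10·log₁₀(4) = 6.02 dB.
L_total = 51.7 + 6.02 = 57.7 dB SPL.

57.7 dB SPL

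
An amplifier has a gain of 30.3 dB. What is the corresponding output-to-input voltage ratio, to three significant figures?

32.7

Voltage ratio = 10^(dB/20).
10^(30.3/20) = 10^(1.515) = 32.7.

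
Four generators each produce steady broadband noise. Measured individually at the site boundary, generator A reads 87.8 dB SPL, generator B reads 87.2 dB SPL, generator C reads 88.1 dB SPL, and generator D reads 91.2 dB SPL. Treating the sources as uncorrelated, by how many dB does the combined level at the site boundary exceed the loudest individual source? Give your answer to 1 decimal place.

3.7 dB

Add the sources as powers (linear), then convert back to dB:
L_total = 10·log₁₀(10^(87.8/10) + 10^(87.2/10) + 10^(88.1/10) + 10^(91.2/10)) = 94.90 dB SPL.
Excess over the loudest (91.2 dB): 94.90 − 91.2 = 3.7 dB.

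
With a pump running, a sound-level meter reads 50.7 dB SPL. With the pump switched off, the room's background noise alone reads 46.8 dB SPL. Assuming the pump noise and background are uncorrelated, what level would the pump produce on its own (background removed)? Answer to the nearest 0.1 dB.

Background correction is a power subtraction:
L_src = 10·log₁₀(10^(50.7/10) − 10^(46.8/10)) = 10·log₁₀(69630) = 48.4 dB SPL.

48.4 dB SPL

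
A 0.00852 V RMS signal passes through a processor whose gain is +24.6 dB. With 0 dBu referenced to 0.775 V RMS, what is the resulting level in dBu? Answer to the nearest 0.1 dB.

-14.6 dBu

Input level: 20·log₁₀(0.00852/0.775) = -39.18 dBu.
Output: -39.18 + 24.6 = -14.6 dBu.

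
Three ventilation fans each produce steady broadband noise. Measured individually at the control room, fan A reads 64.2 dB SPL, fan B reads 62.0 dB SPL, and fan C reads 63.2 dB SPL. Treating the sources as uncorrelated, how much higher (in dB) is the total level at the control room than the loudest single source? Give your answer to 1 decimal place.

3.8 dB

Incoherent sources sum as intensities:
L_total = 10·log₁₀(10^(64.2/10) + 10^(62.0/10) + 10^(63.2/10)) = 68.00 dB SPL.
Excess over the loudest (64.2 dB): 68.00 − 64.2 = 3.8 dB.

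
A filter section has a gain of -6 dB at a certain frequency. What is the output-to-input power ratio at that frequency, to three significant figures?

Power ratio = 10^(dB/10).
10^(-6/10) = 10^(-0.6000) = 0.251.

0.251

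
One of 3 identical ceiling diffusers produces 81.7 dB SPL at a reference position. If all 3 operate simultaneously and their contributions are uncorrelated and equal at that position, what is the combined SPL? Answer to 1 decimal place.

3 equal incoherent sources raise the level by 10·log₁₀(3) = 4.77 dB.
L_total = 81.7 + 4.77 = 86.5 dB SPL.

86.5 dB SPL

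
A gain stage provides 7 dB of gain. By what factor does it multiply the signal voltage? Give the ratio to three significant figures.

2.24

Voltage ratio = 10^(dB/20).
10^(7/20) = 10^(0.3500) = 2.24.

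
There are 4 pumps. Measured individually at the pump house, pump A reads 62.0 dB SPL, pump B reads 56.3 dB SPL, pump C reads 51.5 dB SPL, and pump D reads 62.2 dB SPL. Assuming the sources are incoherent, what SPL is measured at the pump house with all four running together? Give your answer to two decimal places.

65.81 dB SPL

Uncorrelated sources add in intensity (power), not in dB.
L_total = 10·log₁₀(10^(62.0/10) + 10^(56.3/10) + 10^(51.5/10) + 10^(62.2/10)) = 10·log₁₀(3812000) = 65.81 dB SPL.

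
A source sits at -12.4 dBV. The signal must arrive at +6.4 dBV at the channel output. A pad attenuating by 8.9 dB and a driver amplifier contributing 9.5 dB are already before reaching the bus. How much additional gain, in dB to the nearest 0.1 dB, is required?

The required make-up gain is the shortfall in the dB sum.
G = +6.4 − (-12.4) + 8.9 − 9.5 = 18.2 dB.

18.2 dB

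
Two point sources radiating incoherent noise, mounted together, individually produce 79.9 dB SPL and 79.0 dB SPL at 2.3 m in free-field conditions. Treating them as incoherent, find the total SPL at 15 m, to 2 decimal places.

Combined at 2.3 m: 10·log₁₀(10^(79.9/10)+10^(79.0/10)) = 82.484 dB SPL.
Then apply −20·log₁₀(15/2.3) = -16.287 dB → 66.20 dB SPL.

66.20 dB SPL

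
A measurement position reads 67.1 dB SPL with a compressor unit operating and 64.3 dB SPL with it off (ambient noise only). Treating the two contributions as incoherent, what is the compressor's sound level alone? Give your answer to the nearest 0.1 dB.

63.9 dB SPL

Subtract intensities: L_src = 10·log₁₀(10^(L_total/10) − 10^(L_bg/10)).
L_src = 10·log₁₀(10^(67.1/10) − 10^(64.3/10)) = 10·log₁₀(2437000) = 63.9 dB SPL.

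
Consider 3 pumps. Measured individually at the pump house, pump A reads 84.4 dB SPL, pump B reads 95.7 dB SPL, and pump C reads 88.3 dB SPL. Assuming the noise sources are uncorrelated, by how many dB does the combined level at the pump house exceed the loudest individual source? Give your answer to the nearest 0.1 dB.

1.0 dB

Add the sources as powers (linear), then convert back to dB:
L_total = 10·log₁₀(10^(84.4/10) + 10^(95.7/10) + 10^(88.3/10)) = 96.69 dB SPL.
Excess over the loudest (95.7 dB): 96.69 − 95.7 = 1.0 dB.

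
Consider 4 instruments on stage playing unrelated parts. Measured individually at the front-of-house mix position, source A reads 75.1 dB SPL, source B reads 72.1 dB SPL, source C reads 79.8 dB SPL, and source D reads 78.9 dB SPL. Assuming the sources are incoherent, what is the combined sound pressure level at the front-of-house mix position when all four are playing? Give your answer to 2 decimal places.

Uncorrelated sources add in intensity (power), not in dB.
L_total = 10·log₁₀(10^(75.1/10) + 10^(72.1/10) + 10^(79.8/10) + 10^(78.9/10)) = 10·log₁₀(221700000) = 83.46 dB SPL.

83.46 dB SPL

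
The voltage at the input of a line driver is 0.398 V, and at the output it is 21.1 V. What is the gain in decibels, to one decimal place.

Voltage ratio → dB uses the 20·log₁₀ form:
20·log₁₀(21.1/0.398) = 20·log₁₀(53.02) = 34.5 dB.

34.5 dB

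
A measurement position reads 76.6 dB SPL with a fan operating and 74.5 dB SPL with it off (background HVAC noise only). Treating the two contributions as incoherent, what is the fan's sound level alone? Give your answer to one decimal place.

Background correction is a power subtraction:
L_src = 10·log₁₀(10^(76.6/10) − 10^(74.5/10)) = 10·log₁₀(17520000) = 72.4 dB SPL.

72.4 dB SPL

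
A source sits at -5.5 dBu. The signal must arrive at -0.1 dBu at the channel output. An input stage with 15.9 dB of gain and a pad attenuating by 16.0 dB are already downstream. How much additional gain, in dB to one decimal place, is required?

5.5 dB

The required make-up gain is the shortfall in the dB sum.
G = -0.1 − (-5.5) − 15.9 + 16.0 = 5.5 dB.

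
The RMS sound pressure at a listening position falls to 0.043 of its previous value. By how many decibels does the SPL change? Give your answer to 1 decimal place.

Sound pressure is an amplitude quantity: ΔL = 20·log₁₀(p₂/p₁).
20·log₁₀(0.043) = -27.3 dB.

-27.3 dB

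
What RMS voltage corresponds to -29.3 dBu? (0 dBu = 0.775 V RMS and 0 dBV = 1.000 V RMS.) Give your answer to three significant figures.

V = 0.775 V × 10^(-29.3/20).
= 0.775 × 0.03428 = 0.0266 V.

0.0266 V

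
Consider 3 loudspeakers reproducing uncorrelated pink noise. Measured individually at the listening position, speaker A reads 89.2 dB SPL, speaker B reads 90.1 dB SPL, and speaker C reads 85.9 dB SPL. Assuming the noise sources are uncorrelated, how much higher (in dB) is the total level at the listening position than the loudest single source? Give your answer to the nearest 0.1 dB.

Add the sources as powers (linear), then convert back to dB:
L_total = 10·log₁₀(10^(89.2/10) + 10^(90.1/10) + 10^(85.9/10)) = 93.51 dB SPL.
Excess over the loudest (90.1 dB): 93.51 − 90.1 = 3.4 dB.

3.4 dB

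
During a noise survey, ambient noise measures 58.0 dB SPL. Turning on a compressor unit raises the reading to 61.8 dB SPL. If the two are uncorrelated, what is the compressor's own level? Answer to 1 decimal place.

Remove the background by subtracting linear intensities:
L_src = 10·log₁₀(10^(61.8/10) − 10^(58.0/10)) = 10·log₁₀(882600) = 59.5 dB SPL.

59.5 dB SPL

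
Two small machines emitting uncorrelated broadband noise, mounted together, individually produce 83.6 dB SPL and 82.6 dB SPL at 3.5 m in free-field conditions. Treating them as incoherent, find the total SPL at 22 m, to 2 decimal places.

70.17 dB SPL

Combined at 3.5 m: 10·log₁₀(10^(83.6/10)+10^(82.6/10)) = 86.139 dB SPL.
Then apply −20·log₁₀(22/3.5) = -15.967 dB → 70.17 dB SPL.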